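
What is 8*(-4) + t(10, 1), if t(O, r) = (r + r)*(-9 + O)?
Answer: -30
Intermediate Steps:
t(O, r) = 2*r*(-9 + O) (t(O, r) = (2*r)*(-9 + O) = 2*r*(-9 + O))
8*(-4) + t(10, 1) = 8*(-4) + 2*1*(-9 + 10) = -32 + 2*1*1 = -32 + 2 = -30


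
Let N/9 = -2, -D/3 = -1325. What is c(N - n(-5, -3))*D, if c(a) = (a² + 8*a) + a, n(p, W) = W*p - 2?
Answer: 2710950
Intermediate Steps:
D = 3975 (D = -3*(-1325) = 3975)
N = -18 (N = 9*(-2) = -18)
n(p, W) = -2 + W*p
c(a) = a² + 9*a
c(N - n(-5, -3))*D = ((-18 - (-2 - 3*(-5)))*(9 + (-18 - (-2 - 3*(-5)))))*3975 = ((-18 - (-2 + 15))*(9 + (-18 - (-2 + 15))))*3975 = ((-18 - 1*13)*(9 + (-18 - 1*13)))*3975 = ((-18 - 13)*(9 + (-18 - 13)))*3975 = -31*(9 - 31)*3975 = -31*(-22)*3975 = 682*3975 = 2710950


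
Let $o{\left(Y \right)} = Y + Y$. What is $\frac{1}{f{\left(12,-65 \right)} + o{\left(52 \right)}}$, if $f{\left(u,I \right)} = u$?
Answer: $\frac{1}{116} \approx 0.0086207$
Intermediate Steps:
$o{\left(Y \right)} = 2 Y$
$\frac{1}{f{\left(12,-65 \right)} + o{\left(52 \right)}} = \frac{1}{12 + 2 \cdot 52} = \frac{1}{12 + 104} = \frac{1}{116}$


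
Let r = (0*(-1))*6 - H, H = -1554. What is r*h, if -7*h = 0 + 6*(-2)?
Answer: 2664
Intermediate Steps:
h = 12/7 (h = -(0 + 6*(-2))/7 = -(0 - 12)/7 = -⅐*(-12) = 12/7 ≈ 1.7143)
r = 1554 (r = (0*(-1))*6 - 1*(-1554) = 0*6 + 1554 = 0 + 1554 = 1554)
r*h = 1554*(12/7) = 2664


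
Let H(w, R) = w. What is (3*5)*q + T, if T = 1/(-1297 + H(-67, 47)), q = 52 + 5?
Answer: 1166219/1364 ≈ 855.00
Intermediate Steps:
q = 57
T = -1/1364 (T = 1/(-1297 - 67) = 1/(-1364) = -1/1364 ≈ -0.00073314)
(3*5)*q + T = (3*5)*57 - 1/1364 = 15*57 - 1/1364 = 855 - 1/1364 = 1166219/1364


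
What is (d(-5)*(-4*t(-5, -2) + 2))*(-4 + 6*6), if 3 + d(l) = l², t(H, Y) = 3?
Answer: -7040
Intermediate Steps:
d(l) = -3 + l²
(d(-5)*(-4*t(-5, -2) + 2))*(-4 + 6*6) = ((-3 + (-5)²)*(-4*3 + 2))*(-4 + 6*6) = ((-3 + 25)*(-12 + 2))*(-4 + 36) = (22*(-10))*32 = -220*32 = -7040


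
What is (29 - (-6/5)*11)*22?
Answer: 4642/5 ≈ 928.40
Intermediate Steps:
(29 - (-6/5)*11)*22 = (29 - (-6*1/5)*11)*22 = (29 - (-6)*11/5)*22 = (29 - 1*(-66/5))*22 = (29 + 66/5)*22 = (211/5)*22 = 4642/5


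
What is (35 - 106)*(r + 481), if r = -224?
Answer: -18247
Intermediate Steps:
(35 - 106)*(r + 481) = (35 - 106)*(-224 + 481) = -71*257 = -18247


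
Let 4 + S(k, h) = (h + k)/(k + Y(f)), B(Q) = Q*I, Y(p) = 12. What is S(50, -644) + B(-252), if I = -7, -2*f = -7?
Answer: 54263/31 ≈ 1750.4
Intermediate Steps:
f = 7/2 (f = -1/2*(-7) = 7/2 ≈ 3.5000)
B(Q) = -7*Q (B(Q) = Q*(-7) = -7*Q)
S(k, h) = -4 + (h + k)/(12 + k) (S(k, h) = -4 + (h + k)/(k + 12) = -4 + (h + k)/(12 + k))
S(50, -644) + B(-252) = (-48 - 644 - 3*50)/(12 + 50) - 7*(-252) = (-48 - 644 - 150)/62 + 1764 = (1/62)*(-842) + 1764 = -421/31 + 1764 = 54263/31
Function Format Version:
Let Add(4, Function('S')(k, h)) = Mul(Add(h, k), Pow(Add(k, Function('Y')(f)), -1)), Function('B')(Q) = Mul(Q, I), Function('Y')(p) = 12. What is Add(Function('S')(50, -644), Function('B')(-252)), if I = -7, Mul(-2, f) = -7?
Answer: Rational(54263, 31) ≈ 1750.4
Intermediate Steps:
f = Rational(7, 2) (f = Mul(Rational(-1, 2), -7) = Rational(7, 2) ≈ 3.5000)
Function('B')(Q) = Mul(-7, Q) (Function('B')(Q) = Mul(Q, -7) = Mul(-7, Q))
Function('S')(k, h) = Add(-4, Mul(Pow(Add(12, k), -1), Add(h, k))) (Function('S')(k, h) = Add(-4, Mul(Add(h, k), Pow(Add(k, 12), -1))) = Add(-4, Mul(Add(h, k), Pow(Add(12, k), -1))) = Add(-4, Mul(Pow(Add(12, k), -1), Add(h, k))))
Add(Function('S')(50, -644), Function('B')(-252)) = Add(Mul(Pow(Add(12, 50), -1), Add(-48, -644, Mul(-3, 50))), Mul(-7, -252)) = Add(Mul(Pow(62, -1), Add(-48, -644, -150)), 1764) = Add(Mul(Rational(1, 62), -842), 1764) = Add(Rational(-421, 31), 1764) = Rational(54263, 31)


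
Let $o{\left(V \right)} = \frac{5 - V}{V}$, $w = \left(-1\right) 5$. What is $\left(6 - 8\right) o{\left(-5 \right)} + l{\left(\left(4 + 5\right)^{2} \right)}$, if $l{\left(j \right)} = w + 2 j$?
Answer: $161$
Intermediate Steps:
$w = -5$
$o{\left(V \right)} = \frac{5 - V}{V}$
$l{\left(j \right)} = -5 + 2 j$
$\left(6 - 8\right) o{\left(-5 \right)} + l{\left(\left(4 + 5\right)^{2} \right)} = \left(6 - 8\right) \frac{5 - -5}{-5} - \left(5 - 2 \left(4 + 5\right)^{2}\right) = - 2 \left(- \frac{5 + 5}{5}\right) - \left(5 - 2 \cdot 9^{2}\right) = - 2 \left(\left(- \frac{1}{5}\right) 10\right) + \left(-5 + 2 \cdot 81\right) = \left(-2\right) \left(-2\right) + \left(-5 + 162\right) = 4 + 157 = 161$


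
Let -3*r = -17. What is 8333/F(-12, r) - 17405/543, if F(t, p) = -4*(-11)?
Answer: 3758999/23892 ≈ 157.33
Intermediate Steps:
r = 17/3 (r = -⅓*(-17) = 17/3 ≈ 5.6667)
F(t, p) = 44
8333/F(-12, r) - 17405/543 = 8333/44 - 17405/543 = 3758999/23892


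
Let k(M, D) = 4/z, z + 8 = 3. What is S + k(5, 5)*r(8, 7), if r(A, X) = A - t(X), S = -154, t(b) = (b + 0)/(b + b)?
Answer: -160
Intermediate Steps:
z = -5 (z = -8 + 3 = -5)
t(b) = ½ (t(b) = b/((2*b)) = b*(1/(2*b)) = ½)
r(A, X) = -½ + A (r(A, X) = A - 1*½ = A - ½ = -½ + A)
k(M, D) = -⅘ (k(M, D) = 4/(-5) = 4*(-⅕) = -⅘)
S + k(5, 5)*r(8, 7) = -154 - 4*(-½ + 8)/5 = -154 - ⅘*15/2 = -154 - 6 = -160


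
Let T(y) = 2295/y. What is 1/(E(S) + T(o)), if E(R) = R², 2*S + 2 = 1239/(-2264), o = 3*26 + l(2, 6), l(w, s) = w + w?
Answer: 840614144/24890534489 ≈ 0.033772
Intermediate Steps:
l(w, s) = 2*w
o = 82 (o = 3*26 + 2*2 = 78 + 4 = 82)
S = -5767/4528 (S = -1 + (1239/(-2264))/2 = -1 + (1239*(-1/2264))/2 = -1 + (½)*(-1239/2264) = -1 - 1239/4528 = -5767/4528 ≈ -1.2736)
1/(E(S) + T(o)) = 1/((-5767/4528)² + 2295/82) = 1/(33258289/20502784 + 2295*(1/82)) = 1/(33258289/20502784 + 2295/82) = 1/(24890534489/840614144) = 840614144/24890534489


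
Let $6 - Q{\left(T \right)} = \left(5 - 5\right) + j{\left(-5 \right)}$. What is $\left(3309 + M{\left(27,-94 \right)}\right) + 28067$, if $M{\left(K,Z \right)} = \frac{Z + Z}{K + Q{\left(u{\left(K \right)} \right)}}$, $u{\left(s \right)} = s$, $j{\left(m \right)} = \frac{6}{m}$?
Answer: $\frac{5364356}{171} \approx 31371.0$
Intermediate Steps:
$Q{\left(T \right)} = \frac{36}{5}$ ($Q{\left(T \right)} = 6 - \left(\left(5 - 5\right) + \frac{6}{-5}\right) = 6 - \left(0 + 6 \left(- \frac{1}{5}\right)\right) = 6 - \left(0 - \frac{6}{5}\right) = 6 - - \frac{6}{5} = 6 + \frac{6}{5} = \frac{36}{5}$)
$M{\left(K,Z \right)} = \frac{2 Z}{\frac{36}{5} + K}$ ($M{\left(K,Z \right)} = \frac{Z + Z}{K + \frac{36}{5}} = \frac{2 Z}{\frac{36}{5} + K}$)
$\left(3309 + M{\left(27,-94 \right)}\right) + 28067 = \left(3309 + 10 \left(-94\right) \frac{1}{36 + 5 \cdot 27}\right) + 28067 = \left(3309 + 10 \left(-94\right) \frac{1}{36 + 135}\right) + 28067 = \left(3309 + 10 \left(-94\right) \frac{1}{171}\right) + 28067 = \left(3309 - \frac{940}{171}\right) + 28067 = \frac{564899}{171} + 28067 = \frac{5364356}{171}$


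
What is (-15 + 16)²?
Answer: 1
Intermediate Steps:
(-15 + 16)² = 1² = 1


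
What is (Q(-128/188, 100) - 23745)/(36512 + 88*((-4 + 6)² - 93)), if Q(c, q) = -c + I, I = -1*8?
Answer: -1116359/1347960 ≈ -0.82818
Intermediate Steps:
I = -8
Q(c, q) = -8 - c (Q(c, q) = -c - 8 = -8 - c)
(Q(-128/188, 100) - 23745)/(36512 + 88*((-4 + 6)² - 93)) = ((-8 - (-128)/188) - 23745)/(36512 + 88*((-4 + 6)² - 93)) = ((-8 - (-128)/188) - 23745)/(36512 + 88*(2² - 93)) = ((-8 - 1*(-32/47)) - 23745)/(36512 + 88*(4 - 93)) = ((-8 + 32/47) - 23745)/(36512 + 88*(-89)) = (-344/47 - 23745)/(36512 - 7832) = -1116359/47/28680 = -1116359/47*1/28680 = -1116359/1347960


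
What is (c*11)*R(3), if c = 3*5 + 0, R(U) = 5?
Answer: 825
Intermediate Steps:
c = 15 (c = 15 + 0 = 15)
(c*11)*R(3) = (15*11)*5 = 165*5 = 825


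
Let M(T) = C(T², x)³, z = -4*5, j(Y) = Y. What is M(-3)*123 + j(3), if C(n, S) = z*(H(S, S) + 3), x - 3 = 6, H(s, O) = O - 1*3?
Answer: -717335997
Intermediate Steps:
H(s, O) = -3 + O (H(s, O) = O - 3 = -3 + O)
z = -20
x = 9 (x = 3 + 6 = 9)
C(n, S) = -20*S (C(n, S) = -20*((-3 + S) + 3) = -20*S)
M(T) = -5832000 (M(T) = (-20*9)³ = (-180)³ = -5832000)
M(-3)*123 + j(3) = -5832000*123 + 3 = -717336000 + 3 = -717335997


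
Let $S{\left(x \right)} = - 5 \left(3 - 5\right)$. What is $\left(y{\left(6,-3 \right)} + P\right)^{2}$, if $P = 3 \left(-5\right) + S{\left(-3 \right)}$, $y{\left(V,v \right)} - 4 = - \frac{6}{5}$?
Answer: $\frac{121}{25} \approx 4.84$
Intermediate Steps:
$S{\left(x \right)} = 10$ ($S{\left(x \right)} = \left(-5\right) \left(-2\right) = 10$)
$y{\left(V,v \right)} = \frac{14}{5}$ ($y{\left(V,v \right)} = 4 - \frac{6}{5} = \frac{14}{5}$)
$P = -5$ ($P = 3 \left(-5\right) + 10 = -15 + 10 = -5$)
$\left(y{\left(6,-3 \right)} + P\right)^{2} = \left(\frac{14}{5} - 5\right)^{2} = \left(- \frac{11}{5}\right)^{2} = \frac{121}{25}$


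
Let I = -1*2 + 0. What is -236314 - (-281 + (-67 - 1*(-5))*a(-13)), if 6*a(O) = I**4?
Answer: -707603/3 ≈ -2.3587e+5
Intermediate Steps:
I = -2 (I = -2 + 0 = -2)
a(O) = 8/3 (a(O) = (1/6)*(-2)**4 = (1/6)*16 = 8/3)
-236314 - (-281 + (-67 - 1*(-5))*a(-13)) = -236314 - (-281 + (-67 - 1*(-5))*(8/3)) = -236314 - (-281 + (-67 + 5)*(8/3)) = -236314 - (-281 - 62*8/3) = -236314 - (-281 - 496/3) = -236314 - 1*(-1339/3) = -236314 + 1339/3 = -707603/3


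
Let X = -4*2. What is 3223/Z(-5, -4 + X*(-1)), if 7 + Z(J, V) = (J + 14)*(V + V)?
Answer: 3223/65 ≈ 49.585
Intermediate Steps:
X = -8
Z(J, V) = -7 + 2*V*(14 + J) (Z(J, V) = -7 + (J + 14)*(V + V) = -7 + (14 + J)*(2*V) = -7 + 2*V*(14 + J))
3223/Z(-5, -4 + X*(-1)) = 3223/(-7 + 28*(-4 - 8*(-1)) + 2*(-5)*(-4 - 8*(-1))) = 3223/(-7 + 28*(-4 + 8) + 2*(-5)*(-4 + 8)) = 3223/(-7 + 28*4 + 2*(-5)*4) = 3223/(-7 + 112 - 40) = 3223/65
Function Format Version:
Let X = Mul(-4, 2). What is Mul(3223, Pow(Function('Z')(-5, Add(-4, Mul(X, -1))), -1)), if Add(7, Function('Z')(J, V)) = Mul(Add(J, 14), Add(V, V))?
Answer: Rational(3223, 65) ≈ 49.585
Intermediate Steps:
X = -8
Function('Z')(J, V) = Add(-7, Mul(2, V, Add(14, J))) (Function('Z')(J, V) = Add(-7, Mul(Add(J, 14), Add(V, V))) = Add(-7, Mul(Add(14, J), Mul(2, V))) = Add(-7, Mul(2, V, Add(14, J))))
Mul(3223, Pow(Function('Z')(-5, Add(-4, Mul(X, -1))), -1)) = Mul(3223, Pow(Add(-7, Mul(28, Add(-4, Mul(-8, -1))), Mul(2, -5, Add(-4, Mul(-8, -1)))), -1)) = Mul(3223, Pow(Add(-7, Mul(28, Add(-4, 8)), Mul(2, -5, Add(-4, 8))), -1)) = Mul(3223, Pow(Add(-7, Mul(28, 4), Mul(2, -5, 4)), -1)) = Mul(3223, Pow(Add(-7, 112, -40), -1)) = Mul(3223, Pow(65, -1)) = Mul(3223, Rational(1, 65)) = Rational(3223, 65)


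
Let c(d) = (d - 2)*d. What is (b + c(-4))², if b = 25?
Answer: 2401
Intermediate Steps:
c(d) = d*(-2 + d) (c(d) = (-2 + d)*d = d*(-2 + d))
(b + c(-4))² = (25 - 4*(-2 - 4))² = (25 - 4*(-6))² = (25 + 24)² = 49² = 2401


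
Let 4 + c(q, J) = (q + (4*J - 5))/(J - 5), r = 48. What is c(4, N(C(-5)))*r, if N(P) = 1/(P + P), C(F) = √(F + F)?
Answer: -182400/1001 + 1824*I*√10/1001 ≈ -182.22 + 5.7622*I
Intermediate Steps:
C(F) = √2*√F (C(F) = √(2*F) = √2*√F)
N(P) = 1/(2*P)
c(q, J) = -4 + (-5 + q + 4*J)/(-5 + J) (c(q, J) = -4 + (q + (4*J - 5))/(J - 5) = -4 + (q + (-5 + 4*J))/(-5 + J) = -4 + (-5 + q + 4*J)/(-5 + J))
c(4, N(C(-5)))*r = ((15 + 4)/(-5 + 1/(2*((√2*√(-5))))))*48 = (19/(-5 + 1/(2*((√2*(I*√5))))))*48 = (19/(-5 + 1/(2*((I*√10)))))*48 = (19/(-5 + (-I*√10/10)/2))*48 = (19/(-5 - I*√10/20))*48 = 912/(-5 - I*√10/20)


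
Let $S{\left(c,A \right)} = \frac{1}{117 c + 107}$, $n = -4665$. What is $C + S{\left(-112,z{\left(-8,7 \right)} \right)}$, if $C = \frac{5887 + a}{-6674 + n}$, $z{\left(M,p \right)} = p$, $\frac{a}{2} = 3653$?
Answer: $- \frac{171480760}{147372983} \approx -1.1636$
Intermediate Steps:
$a = 7306$ ($a = 2 \cdot 3653 = 7306$)
$C = - \frac{13193}{11339}$ ($C = \frac{5887 + 7306}{-6674 - 4665} = \frac{13193}{-11339} = 13193 \left(- \frac{1}{11339}\right) = - \frac{13193}{11339} \approx -1.1635$)
$S{\left(c,A \right)} = \frac{1}{107 + 117 c}$
$C + S{\left(-112,z{\left(-8,7 \right)} \right)} = - \frac{13193}{11339} + \frac{1}{107 + 117 \left(-112\right)} = - \frac{13193}{11339} + \frac{1}{107 - 13104} = - \frac{13193}{11339} + \frac{1}{-12997} = - \frac{13193}{11339} - \frac{1}{12997} = - \frac{171480760}{147372983}$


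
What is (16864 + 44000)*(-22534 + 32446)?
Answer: 603283968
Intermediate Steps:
(16864 + 44000)*(-22534 + 32446) = 60864*9912 = 603283968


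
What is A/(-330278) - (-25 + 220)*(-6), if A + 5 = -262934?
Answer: 386688199/330278 ≈ 1170.8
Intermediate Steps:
A = -262939 (A = -5 - 262934 = -262939)
A/(-330278) - (-25 + 220)*(-6) = -262939/(-330278) - (-25 + 220)*(-6) = -262939*(-1/330278) - 195*(-6) = 262939/330278 - 1*(-1170) = 262939/330278 + 1170 = 386688199/330278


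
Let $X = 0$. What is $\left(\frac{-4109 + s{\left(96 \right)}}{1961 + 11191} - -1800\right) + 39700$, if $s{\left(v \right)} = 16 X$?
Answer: $\frac{545803891}{13152} \approx 41500.0$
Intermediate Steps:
$s{\left(v \right)} = 0$ ($s{\left(v \right)} = 16 \cdot 0 = 0$)
$\left(\frac{-4109 + s{\left(96 \right)}}{1961 + 11191} - -1800\right) + 39700 = \left(\frac{-4109 + 0}{1961 + 11191} - -1800\right) + 39700 = \left(- \frac{4109}{13152} + 1800\right) + 39700 = \frac{23669491}{13152} + 39700 = \frac{545803891}{13152}$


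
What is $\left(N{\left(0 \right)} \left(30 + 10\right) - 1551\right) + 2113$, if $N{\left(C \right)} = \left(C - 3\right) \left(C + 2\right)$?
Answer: $322$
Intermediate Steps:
$N{\left(C \right)} = \left(-3 + C\right) \left(2 + C\right)$
$\left(N{\left(0 \right)} \left(30 + 10\right) - 1551\right) + 2113 = \left(\left(-6 + 0^{2} - 0\right) \left(30 + 10\right) - 1551\right) + 2113 = \left(\left(-6 + 0 + 0\right) 40 - 1551\right) + 2113 = \left(\left(-6\right) 40 - 1551\right) + 2113 = \left(-240 - 1551\right) + 2113 = -1791 + 2113 = 322$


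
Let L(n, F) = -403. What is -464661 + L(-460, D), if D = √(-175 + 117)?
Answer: -465064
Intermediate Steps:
D = I*√58 (D = √(-58) = I*√58 ≈ 7.6158*I)
-464661 + L(-460, D) = -464661 - 403 = -465064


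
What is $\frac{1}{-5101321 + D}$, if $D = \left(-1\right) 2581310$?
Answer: $- \frac{1}{7682631} \approx -1.3016 \cdot 10^{-7}$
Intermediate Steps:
$D = -2581310$
$\frac{1}{-5101321 + D} = \frac{1}{-5101321 - 2581310} = \frac{1}{-7682631} = - \frac{1}{7682631}$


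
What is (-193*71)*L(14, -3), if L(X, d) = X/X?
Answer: -13703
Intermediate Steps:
L(X, d) = 1
(-193*71)*L(14, -3) = -193*71*1 = -13703*1 = -13703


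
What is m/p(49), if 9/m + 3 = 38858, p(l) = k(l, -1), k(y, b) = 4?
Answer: 9/155420 ≈ 5.7908e-5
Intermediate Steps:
p(l) = 4
m = 9/38855 (m = 9/(-3 + 38858) = 9/38855 ≈ 0.00023163)
m/p(49) = (9/38855)/4 = (9/38855)*(¼) = 9/155420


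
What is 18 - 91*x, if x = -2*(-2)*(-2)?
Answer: 746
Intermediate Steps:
x = -8 (x = 4*(-2) = -8)
18 - 91*x = 18 - 91*(-8) = 18 + 728 = 746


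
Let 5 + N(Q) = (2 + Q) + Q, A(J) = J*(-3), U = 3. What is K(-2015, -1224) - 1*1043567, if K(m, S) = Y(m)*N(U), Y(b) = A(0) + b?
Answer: -1049612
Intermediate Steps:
A(J) = -3*J
N(Q) = -3 + 2*Q (N(Q) = -5 + ((2 + Q) + Q) = -5 + (2 + 2*Q) = -3 + 2*Q)
Y(b) = b (Y(b) = -3*0 + b = 0 + b = b)
K(m, S) = 3*m (K(m, S) = m*(-3 + 2*3) = m*(-3 + 6) = m*3 = 3*m)
K(-2015, -1224) - 1*1043567 = 3*(-2015) - 1*1043567 = -6045 - 1043567 = -1049612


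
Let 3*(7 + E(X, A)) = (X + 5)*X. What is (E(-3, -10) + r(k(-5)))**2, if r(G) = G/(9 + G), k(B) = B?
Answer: 1681/16 ≈ 105.06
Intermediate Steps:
E(X, A) = -7 + X*(5 + X)/3 (E(X, A) = -7 + ((X + 5)*X)/3 = -7 + ((5 + X)*X)/3 = -7 + (X*(5 + X))/3 = -7 + X*(5 + X)/3)
r(G) = G/(9 + G)
(E(-3, -10) + r(k(-5)))**2 = ((-7 + (1/3)*(-3)**2 + (5/3)*(-3)) - 5/(9 - 5))**2 = ((-7 + (1/3)*9 - 5) - 5/4)**2 = ((-7 + 3 - 5) - 5*1/4)**2 = (-9 - 5/4)**2 = (-41/4)**2 = 1681/16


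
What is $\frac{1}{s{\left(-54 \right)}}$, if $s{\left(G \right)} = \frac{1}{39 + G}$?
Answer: $-15$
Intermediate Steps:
$\frac{1}{s{\left(-54 \right)}} = \frac{1}{\frac{1}{39 - 54}} = \frac{1}{\frac{1}{-15}} = \frac{1}{- \frac{1}{15}} = -15$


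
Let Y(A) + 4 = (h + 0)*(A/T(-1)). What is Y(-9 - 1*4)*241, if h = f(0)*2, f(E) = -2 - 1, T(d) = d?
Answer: -19762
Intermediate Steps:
f(E) = -3
h = -6 (h = -3*2 = -6)
Y(A) = -4 + 6*A (Y(A) = -4 + (-6 + 0)*(A/(-1)) = -4 - 6*A*(-1) = -4 - (-6)*A = -4 + 6*A)
Y(-9 - 1*4)*241 = (-4 + 6*(-9 - 1*4))*241 = (-4 + 6*(-9 - 4))*241 = (-4 + 6*(-13))*241 = (-4 - 78)*241 = -82*241 = -19762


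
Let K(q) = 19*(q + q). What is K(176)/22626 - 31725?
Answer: -358901581/11313 ≈ -31725.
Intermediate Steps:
K(q) = 38*q (K(q) = 19*(2*q) = 38*q)
K(176)/22626 - 31725 = (38*176)/22626 - 31725 = 6688*(1/22626) - 31725 = 3344/11313 - 31725 = -358901581/11313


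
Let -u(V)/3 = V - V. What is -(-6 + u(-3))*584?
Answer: 3504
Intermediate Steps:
u(V) = 0 (u(V) = -3*(V - V) = -3*0 = 0)
-(-6 + u(-3))*584 = -(-6 + 0)*584 = -(-6)*584 = -1*(-3504) = 3504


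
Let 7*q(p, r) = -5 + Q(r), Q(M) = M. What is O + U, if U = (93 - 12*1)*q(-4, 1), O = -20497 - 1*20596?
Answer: -287975/7 ≈ -41139.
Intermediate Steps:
q(p, r) = -5/7 + r/7 (q(p, r) = (-5 + r)/7 = -5/7 + r/7)
O = -41093 (O = -20497 - 20596 = -41093)
U = -324/7 (U = (93 - 12*1)*(-5/7 + (⅐)*1) = (93 - 12)*(-5/7 + ⅐) = 81*(-4/7) = -324/7 ≈ -46.286)
O + U = -41093 - 324/7 = -287975/7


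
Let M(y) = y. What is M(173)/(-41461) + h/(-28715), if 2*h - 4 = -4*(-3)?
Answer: -5299383/1190552615 ≈ -0.0044512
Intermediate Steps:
h = 8 (h = 2 + (-4*(-3))/2 = 2 + (½)*12 = 2 + 6 = 8)
M(173)/(-41461) + h/(-28715) = 173/(-41461) + 8/(-28715) = 173*(-1/41461) + 8*(-1/28715) = -173/41461 - 8/28715 = -5299383/1190552615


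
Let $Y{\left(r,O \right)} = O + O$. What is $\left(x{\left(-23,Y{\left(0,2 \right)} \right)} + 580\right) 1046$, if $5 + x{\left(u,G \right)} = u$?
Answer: $577392$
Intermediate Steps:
$Y{\left(r,O \right)} = 2 O$
$x{\left(u,G \right)} = -5 + u$
$\left(x{\left(-23,Y{\left(0,2 \right)} \right)} + 580\right) 1046 = \left(\left(-5 - 23\right) + 580\right) 1046 = \left(-28 + 580\right) 1046 = 552 \cdot 1046 = 577392$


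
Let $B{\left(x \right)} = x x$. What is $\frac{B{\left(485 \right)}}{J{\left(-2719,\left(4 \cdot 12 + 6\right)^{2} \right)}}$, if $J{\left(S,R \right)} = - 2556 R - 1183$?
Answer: $- \frac{235225}{7454479} \approx -0.031555$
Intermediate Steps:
$B{\left(x \right)} = x^{2}$
$J{\left(S,R \right)} = -1183 - 2556 R$
$\frac{B{\left(485 \right)}}{J{\left(-2719,\left(4 \cdot 12 + 6\right)^{2} \right)}} = \frac{485^{2}}{-1183 - 2556 \left(4 \cdot 12 + 6\right)^{2}} = \frac{235225}{-1183 - 2556 \left(48 + 6\right)^{2}} = \frac{235225}{-1183 - 2556 \cdot 54^{2}} = \frac{235225}{-1183 - 7453296} = \frac{235225}{-7454479} = 235225 \left(- \frac{1}{7454479}\right) = - \frac{235225}{7454479}$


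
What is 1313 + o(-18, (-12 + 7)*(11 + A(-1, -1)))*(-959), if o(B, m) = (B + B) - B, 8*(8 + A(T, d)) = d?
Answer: 18575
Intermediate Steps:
A(T, d) = -8 + d/8
o(B, m) = B (o(B, m) = 2*B - B = B)
1313 + o(-18, (-12 + 7)*(11 + A(-1, -1)))*(-959) = 1313 - 18*(-959) = 1313 + 17262 = 18575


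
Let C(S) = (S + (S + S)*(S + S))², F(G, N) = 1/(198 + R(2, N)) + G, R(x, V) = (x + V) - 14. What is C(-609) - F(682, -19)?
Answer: 367239161722680/167 ≈ 2.1990e+12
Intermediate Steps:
R(x, V) = -14 + V + x (R(x, V) = (V + x) - 14 = -14 + V + x)
F(G, N) = G + 1/(186 + N) (F(G, N) = 1/(198 + (-14 + N + 2)) + G = 1/(198 + (-12 + N)) + G = 1/(186 + N) + G = G + 1/(186 + N))
C(S) = (S + 4*S²)² (C(S) = (S + (2*S)*(2*S))² = (S + 4*S²)²)
C(-609) - F(682, -19) = (-609)²*(1 + 4*(-609))² - (1 + 186*682 + 682*(-19))/(186 - 19) = 370881*(1 - 2436)² - (1 + 126852 - 12958)/167 = 370881*(-2435)² - 113895/167 = 370881*5929225 - 1*113895/167 = 2199036897225 - 113895/167 = 367239161722680/167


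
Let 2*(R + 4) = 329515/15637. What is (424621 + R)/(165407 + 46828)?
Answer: 13279801573/6637437390 ≈ 2.0007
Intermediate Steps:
R = 204419/31274 (R = -4 + (329515/15637)/2 = -4 + (329515*(1/15637))/2 = -4 + (½)*(329515/15637) = -4 + 329515/31274 = 204419/31274 ≈ 6.5364)
(424621 + R)/(165407 + 46828) = (424621 + 204419/31274)/(165407 + 46828) = (13279801573/31274)/212235 = (13279801573/31274)*(1/212235) = 13279801573/6637437390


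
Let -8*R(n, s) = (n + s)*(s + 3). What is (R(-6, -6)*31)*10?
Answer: -1395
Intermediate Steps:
R(n, s) = -(3 + s)*(n + s)/8 (R(n, s) = -(n + s)*(s + 3)/8 = -(n + s)*(3 + s)/8 = -(3 + s)*(n + s)/8)
(R(-6, -6)*31)*10 = ((-3/8*(-6) - 3/8*(-6) - ⅛*(-6)² - ⅛*(-6)*(-6))*31)*10 = ((9/4 + 9/4 - ⅛*36 - 9/2)*31)*10 = ((9/4 + 9/4 - 9/2 - 9/2)*31)*10 = -9/2*31*10 = -279/2*10 = -1395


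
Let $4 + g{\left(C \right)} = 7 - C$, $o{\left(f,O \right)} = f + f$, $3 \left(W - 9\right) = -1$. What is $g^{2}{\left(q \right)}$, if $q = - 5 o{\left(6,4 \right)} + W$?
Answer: $\frac{26569}{9} \approx 2952.1$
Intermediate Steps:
$W = \frac{26}{3}$ ($W = 9 + \frac{1}{3} \left(-1\right) = 9 - \frac{1}{3} = \frac{26}{3} \approx 8.6667$)
$o{\left(f,O \right)} = 2 f$
$q = - \frac{154}{3}$ ($q = - 5 \cdot 2 \cdot 6 + \frac{26}{3} = \left(-5\right) 12 + \frac{26}{3} = -60 + \frac{26}{3} = - \frac{154}{3} \approx -51.333$)
$g{\left(C \right)} = 3 - C$ ($g{\left(C \right)} = -4 - \left(-7 + C\right) = 3 - C$)
$g^{2}{\left(q \right)} = \left(3 - - \frac{154}{3}\right)^{2} = \left(3 + \frac{154}{3}\right)^{2} = \left(\frac{163}{3}\right)^{2} = \frac{26569}{9}$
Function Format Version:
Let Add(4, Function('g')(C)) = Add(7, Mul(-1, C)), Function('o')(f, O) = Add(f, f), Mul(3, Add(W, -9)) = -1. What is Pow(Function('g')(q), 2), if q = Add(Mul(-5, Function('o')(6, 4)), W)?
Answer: Rational(26569, 9) ≈ 2952.1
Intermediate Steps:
W = Rational(26, 3) (W = Add(9, Mul(Rational(1, 3), -1)) = Add(9, Rational(-1, 3)) = Rational(26, 3) ≈ 8.6667)
Function('o')(f, O) = Mul(2, f)
q = Rational(-154, 3) (q = Add(Mul(-5, Mul(2, 6)), Rational(26, 3)) = Add(Mul(-5, 12), Rational(26, 3)) = Add(-60, Rational(26, 3)) = Rational(-154, 3) ≈ -51.333)
Function('g')(C) = Add(3, Mul(-1, C)) (Function('g')(C) = Add(-4, Add(7, Mul(-1, C))) = Add(3, Mul(-1, C)))
Pow(Function('g')(q), 2) = Pow(Add(3, Mul(-1, Rational(-154, 3))), 2) = Pow(Add(3, Rational(154, 3)), 2) = Pow(Rational(163, 3), 2) = Rational(26569, 9)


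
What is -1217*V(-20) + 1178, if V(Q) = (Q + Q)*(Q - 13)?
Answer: -1605262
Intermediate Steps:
V(Q) = 2*Q*(-13 + Q) (V(Q) = (2*Q)*(-13 + Q) = 2*Q*(-13 + Q))
-1217*V(-20) + 1178 = -2434*(-20)*(-13 - 20) + 1178 = -2434*(-20)*(-33) + 1178 = -1217*1320 + 1178 = -1606440 + 1178 = -1605262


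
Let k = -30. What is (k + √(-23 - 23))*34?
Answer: -1020 + 34*I*√46 ≈ -1020.0 + 230.6*I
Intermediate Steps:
(k + √(-23 - 23))*34 = (-30 + √(-23 - 23))*34 = (-30 + √(-46))*34 = (-30 + I*√46)*34 = -1020 + 34*I*√46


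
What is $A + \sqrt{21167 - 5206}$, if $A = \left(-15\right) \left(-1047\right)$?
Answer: $15705 + \sqrt{15961} \approx 15831.0$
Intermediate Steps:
$A = 15705$
$A + \sqrt{21167 - 5206} = 15705 + \sqrt{21167 - 5206} = 15705 + \sqrt{15961}$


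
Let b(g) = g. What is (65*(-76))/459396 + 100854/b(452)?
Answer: 5791211413/25955874 ≈ 223.12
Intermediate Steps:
(65*(-76))/459396 + 100854/b(452) = (65*(-76))/459396 + 100854/452 = -4940*1/459396 + 100854*(1/452) = -1235/114849 + 50427/226 = 5791211413/25955874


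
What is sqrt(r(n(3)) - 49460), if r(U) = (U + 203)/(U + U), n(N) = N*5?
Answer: I*sqrt(11126865)/15 ≈ 222.38*I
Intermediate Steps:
n(N) = 5*N
r(U) = (203 + U)/(2*U) (r(U) = (203 + U)/((2*U)) = (203 + U)*(1/(2*U)) = (203 + U)/(2*U))
sqrt(r(n(3)) - 49460) = sqrt((203 + 5*3)/(2*((5*3))) - 49460) = sqrt((1/2)*(203 + 15)/15 - 49460) = sqrt((1/2)*(1/15)*218 - 49460) = sqrt(109/15 - 49460) = sqrt(-741791/15) = I*sqrt(11126865)/15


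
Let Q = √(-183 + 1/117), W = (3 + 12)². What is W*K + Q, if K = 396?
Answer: 89100 + I*√278330/39 ≈ 89100.0 + 13.527*I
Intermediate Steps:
W = 225 (W = 15² = 225)
Q = I*√278330/39 (Q = √(-183 + 1/117) = √(-21410/117) = I*√278330/39 ≈ 13.527*I)
W*K + Q = 225*396 + I*√278330/39 = 89100 + I*√278330/39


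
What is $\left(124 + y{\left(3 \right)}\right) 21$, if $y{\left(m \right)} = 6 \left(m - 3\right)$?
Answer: $2604$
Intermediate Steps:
$y{\left(m \right)} = -18 + 6 m$ ($y{\left(m \right)} = 6 \left(-3 + m\right) = -18 + 6 m$)
$\left(124 + y{\left(3 \right)}\right) 21 = \left(124 + \left(-18 + 6 \cdot 3\right)\right) 21 = \left(124 + \left(-18 + 18\right)\right) 21 = \left(124 + 0\right) 21 = 124 \cdot 21 = 2604$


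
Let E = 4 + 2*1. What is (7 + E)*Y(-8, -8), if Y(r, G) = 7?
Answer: 91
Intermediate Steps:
E = 6 (E = 4 + 2 = 6)
(7 + E)*Y(-8, -8) = (7 + 6)*7 = 13*7 = 91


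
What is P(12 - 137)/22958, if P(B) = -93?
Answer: -93/22958 ≈ -0.0040509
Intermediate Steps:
P(12 - 137)/22958 = -93/22958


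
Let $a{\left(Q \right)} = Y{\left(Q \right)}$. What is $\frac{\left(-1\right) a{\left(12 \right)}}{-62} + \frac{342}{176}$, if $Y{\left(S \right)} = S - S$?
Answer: $\frac{171}{88} \approx 1.9432$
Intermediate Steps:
$Y{\left(S \right)} = 0$
$a{\left(Q \right)} = 0$
$\frac{\left(-1\right) a{\left(12 \right)}}{-62} + \frac{342}{176} = \frac{\left(-1\right) 0}{-62} + \frac{342}{176} = 0 \left(- \frac{1}{62}\right) + 342 \cdot \frac{1}{176} = 0 + \frac{171}{88} = \frac{171}{88}$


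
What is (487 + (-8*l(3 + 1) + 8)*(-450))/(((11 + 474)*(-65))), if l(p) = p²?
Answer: -54487/31525 ≈ -1.7284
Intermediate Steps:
(487 + (-8*l(3 + 1) + 8)*(-450))/(((11 + 474)*(-65))) = (487 + (-8*(3 + 1)² + 8)*(-450))/(((11 + 474)*(-65))) = (487 + (-8*4² + 8)*(-450))/((485*(-65))) = (487 + (-8*16 + 8)*(-450))/(-31525) = (487 + (-128 + 8)*(-450))*(-1/31525) = (487 - 120*(-450))*(-1/31525) = (487 + 54000)*(-1/31525) = 54487*(-1/31525) = -54487/31525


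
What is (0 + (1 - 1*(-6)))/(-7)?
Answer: -1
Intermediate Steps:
(0 + (1 - 1*(-6)))/(-7) = -(0 + (1 + 6))/7 = -(0 + 7)/7 = -1/7*7 = -1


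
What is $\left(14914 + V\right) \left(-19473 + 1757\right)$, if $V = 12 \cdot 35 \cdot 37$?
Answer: $-539523064$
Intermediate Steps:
$V = 15540$ ($V = 420 \cdot 37 = 15540$)
$\left(14914 + V\right) \left(-19473 + 1757\right) = \left(14914 + 15540\right) \left(-19473 + 1757\right) = 30454 \left(-17716\right) = -539523064$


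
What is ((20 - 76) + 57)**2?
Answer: 1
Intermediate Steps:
((20 - 76) + 57)**2 = (-56 + 57)**2 = 1**2 = 1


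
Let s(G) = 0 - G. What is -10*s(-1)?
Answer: -10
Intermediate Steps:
s(G) = -G
-10*s(-1) = -(-10)*(-1) = -10*1 = -10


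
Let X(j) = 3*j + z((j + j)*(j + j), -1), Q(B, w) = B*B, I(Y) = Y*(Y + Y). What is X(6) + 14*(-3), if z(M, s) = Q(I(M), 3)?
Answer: 1719926760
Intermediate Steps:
I(Y) = 2*Y² (I(Y) = Y*(2*Y) = 2*Y²)
Q(B, w) = B²
z(M, s) = 4*M⁴ (z(M, s) = (2*M²)² = 4*M⁴)
X(j) = 3*j + 1024*j⁸ (X(j) = 3*j + 4*((j + j)*(j + j))⁴ = 3*j + 4*((2*j)*(2*j))⁴ = 3*j + 4*(4*j²)⁴ = 3*j + 4*(256*j⁸) = 3*j + 1024*j⁸)
X(6) + 14*(-3) = 6*(3 + 1024*6⁷) + 14*(-3) = 6*(3 + 1024*279936) - 42 = 6*(3 + 286654464) - 42 = 6*286654467 - 42 = 1719926802 - 42 = 1719926760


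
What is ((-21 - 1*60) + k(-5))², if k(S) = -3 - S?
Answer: 6241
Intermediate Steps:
((-21 - 1*60) + k(-5))² = ((-21 - 1*60) + (-3 - 1*(-5)))² = ((-21 - 60) + (-3 + 5))² = (-81 + 2)² = (-79)² = 6241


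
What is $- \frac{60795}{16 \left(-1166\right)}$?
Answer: $\frac{60795}{18656} \approx 3.2587$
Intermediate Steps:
$- \frac{60795}{16 \left(-1166\right)} = - \frac{60795}{-18656} = \left(-60795\right) \left(- \frac{1}{18656}\right) = \frac{60795}{18656}$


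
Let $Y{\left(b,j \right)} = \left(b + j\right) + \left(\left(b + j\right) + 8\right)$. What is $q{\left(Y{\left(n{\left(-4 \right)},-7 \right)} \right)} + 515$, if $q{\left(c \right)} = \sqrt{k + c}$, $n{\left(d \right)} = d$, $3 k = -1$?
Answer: $515 + \frac{i \sqrt{129}}{3} \approx 515.0 + 3.7859 i$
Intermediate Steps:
$k = - \frac{1}{3}$ ($k = \frac{1}{3} \left(-1\right) = - \frac{1}{3} \approx -0.33333$)
$Y{\left(b,j \right)} = 8 + 2 b + 2 j$ ($Y{\left(b,j \right)} = \left(b + j\right) + \left(8 + b + j\right) = 8 + 2 b + 2 j$)
$q{\left(c \right)} = \sqrt{- \frac{1}{3} + c}$
$q{\left(Y{\left(n{\left(-4 \right)},-7 \right)} \right)} + 515 = \frac{\sqrt{-3 + 9 \left(8 + 2 \left(-4\right) + 2 \left(-7\right)\right)}}{3} + 515 = \frac{\sqrt{-3 + 9 \left(8 - 8 - 14\right)}}{3} + 515 = \frac{\sqrt{-3 + 9 \left(-14\right)}}{3} + 515 = \frac{\sqrt{-3 - 126}}{3} + 515 = \frac{\sqrt{-129}}{3} + 515 = \frac{i \sqrt{129}}{3} + 515 = 515 + \frac{i \sqrt{129}}{3}$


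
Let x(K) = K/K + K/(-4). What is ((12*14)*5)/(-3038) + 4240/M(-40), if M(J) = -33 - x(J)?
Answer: -230680/2387 ≈ -96.640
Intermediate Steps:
x(K) = 1 - K/4 (x(K) = 1 + K*(-¼) = 1 - K/4)
M(J) = -34 + J/4 (M(J) = -33 - (1 - J/4) = -33 + (-1 + J/4) = -34 + J/4)
((12*14)*5)/(-3038) + 4240/M(-40) = ((12*14)*5)/(-3038) + 4240/(-34 + (¼)*(-40)) = (168*5)*(-1/3038) + 4240/(-34 - 10) = 840*(-1/3038) + 4240/(-44) = -60/217 + 4240*(-1/44) = -60/217 - 1060/11 = -230680/2387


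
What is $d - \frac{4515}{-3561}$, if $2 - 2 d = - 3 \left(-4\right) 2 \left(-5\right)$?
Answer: $\frac{73912}{1187} \approx 62.268$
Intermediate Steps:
$d = 61$ ($d = 1 - \frac{\left(-3\right) \left(-4\right) 2 \left(-5\right)}{2} = 1 - \frac{\left(-3\right) \left(\left(-8\right) \left(-5\right)\right)}{2} = 1 - \frac{\left(-3\right) 40}{2} = 1 - -60 = 1 + 60 = 61$)
$d - \frac{4515}{-3561} = 61 - \frac{4515}{-3561} = 61 - - \frac{1505}{1187} = 61 + \frac{1505}{1187} = \frac{73912}{1187}$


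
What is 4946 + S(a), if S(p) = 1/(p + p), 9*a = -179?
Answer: 1770659/358 ≈ 4946.0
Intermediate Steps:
a = -179/9 (a = (1/9)*(-179) = -179/9 ≈ -19.889)
S(p) = 1/(2*p)
4946 + S(a) = 4946 + 1/(2*(-179/9)) = 4946 + (1/2)*(-9/179) = 4946 - 9/358 = 1770659/358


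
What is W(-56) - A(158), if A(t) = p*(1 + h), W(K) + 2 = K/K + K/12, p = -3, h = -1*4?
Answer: -44/3 ≈ -14.667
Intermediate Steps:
h = -4
W(K) = -1 + K/12 (W(K) = -2 + (K/K + K/12) = -2 + (1 + K*(1/12)) = -2 + (1 + K/12) = -1 + K/12)
A(t) = 9 (A(t) = -3*(1 - 4) = -3*(-3) = 9)
W(-56) - A(158) = (-1 + (1/12)*(-56)) - 1*9 = (-1 - 14/3) - 9 = -17/3 - 9 = -44/3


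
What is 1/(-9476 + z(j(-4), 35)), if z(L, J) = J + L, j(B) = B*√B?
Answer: -9441/89132545 + 8*I/89132545 ≈ -0.00010592 + 8.9754e-8*I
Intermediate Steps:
j(B) = B^(3/2)
1/(-9476 + z(j(-4), 35)) = 1/(-9476 + (35 + (-4)^(3/2))) = 1/(-9476 + (35 - 8*I)) = 1/(-9441 - 8*I) = (-9441 + 8*I)/89132545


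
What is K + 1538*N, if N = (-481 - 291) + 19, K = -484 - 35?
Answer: -1158633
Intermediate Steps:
K = -519
N = -753 (N = -772 + 19 = -753)
K + 1538*N = -519 + 1538*(-753) = -519 - 1158114 = -1158633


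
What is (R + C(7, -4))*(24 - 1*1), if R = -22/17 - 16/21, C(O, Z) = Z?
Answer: -49726/357 ≈ -139.29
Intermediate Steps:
R = -734/357 (R = -22*1/17 - 16*1/21 = -22/17 - 16/21 = -734/357 ≈ -2.0560)
(R + C(7, -4))*(24 - 1*1) = (-734/357 - 4)*(24 - 1*1) = -2162*(24 - 1)/357 = -2162/357*23 = -49726/357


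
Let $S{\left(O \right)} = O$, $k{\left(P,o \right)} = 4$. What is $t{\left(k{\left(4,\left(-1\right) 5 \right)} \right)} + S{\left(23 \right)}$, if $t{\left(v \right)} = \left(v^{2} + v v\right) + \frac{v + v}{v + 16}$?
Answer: $\frac{277}{5} \approx 55.4$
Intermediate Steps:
$t{\left(v \right)} = 2 v^{2} + \frac{2 v}{16 + v}$ ($t{\left(v \right)} = \left(v^{2} + v^{2}\right) + \frac{2 v}{16 + v} = 2 v^{2} + \frac{2 v}{16 + v}$)
$t{\left(k{\left(4,\left(-1\right) 5 \right)} \right)} + S{\left(23 \right)} = 2 \cdot 4 \frac{1}{16 + 4} \left(1 + 4^{2} + 16 \cdot 4\right) + 23 = 2 \cdot 4 \cdot \frac{1}{20} \left(1 + 16 + 64\right) + 23 = 2 \cdot 4 \cdot \frac{1}{20} \cdot 81 + 23 = \frac{162}{5} + 23 = \frac{277}{5}$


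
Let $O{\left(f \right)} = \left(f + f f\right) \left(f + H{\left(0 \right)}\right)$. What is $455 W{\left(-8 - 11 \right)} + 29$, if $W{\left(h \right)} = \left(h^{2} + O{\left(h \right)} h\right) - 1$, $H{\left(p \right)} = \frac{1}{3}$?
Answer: $55353509$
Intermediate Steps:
$H{\left(p \right)} = \frac{1}{3}$
$O{\left(f \right)} = \left(\frac{1}{3} + f\right) \left(f + f^{2}\right)$ ($O{\left(f \right)} = \left(f + f f\right) \left(f + \frac{1}{3}\right) = \left(f + f^{2}\right) \left(\frac{1}{3} + f\right) = \left(\frac{1}{3} + f\right) \left(f + f^{2}\right)$)
$W{\left(h \right)} = -1 + h^{2} + \frac{h^{2} \left(1 + 3 h^{2} + 4 h\right)}{3}$ ($W{\left(h \right)} = \left(h^{2} + \frac{h \left(1 + 3 h^{2} + 4 h\right)}{3} h\right) - 1 = \left(h^{2} + \frac{h^{2} \left(1 + 3 h^{2} + 4 h\right)}{3}\right) - 1 = -1 + h^{2} + \frac{h^{2} \left(1 + 3 h^{2} + 4 h\right)}{3}$)
$455 W{\left(-8 - 11 \right)} + 29 = 455 \left(-1 + \left(-8 - 11\right)^{4} + \frac{4 \left(-8 - 11\right)^{2}}{3} + \frac{4 \left(-8 - 11\right)^{3}}{3}\right) + 29 = 455 \left(-1 + \left(-19\right)^{4} + \frac{4 \left(-19\right)^{2}}{3} + \frac{4 \left(-19\right)^{3}}{3}\right) + 29 = 455 \left(-1 + 130321 + \frac{4}{3} \cdot 361 + \frac{4}{3} \left(-6859\right)\right) + 29 = 455 \left(-1 + 130321 + \frac{1444}{3} - \frac{27436}{3}\right) + 29 = 455 \cdot 121656 + 29 = 55353480 + 29 = 55353509$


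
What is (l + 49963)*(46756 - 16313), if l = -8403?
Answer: 1265211080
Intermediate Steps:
(l + 49963)*(46756 - 16313) = (-8403 + 49963)*(46756 - 16313) = 41560*30443 = 1265211080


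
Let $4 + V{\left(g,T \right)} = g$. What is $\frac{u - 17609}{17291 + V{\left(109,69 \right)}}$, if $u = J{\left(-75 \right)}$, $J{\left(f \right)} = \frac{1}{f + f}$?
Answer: $- \frac{2641351}{2609400} \approx -1.0122$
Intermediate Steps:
$J{\left(f \right)} = \frac{1}{2 f}$
$u = - \frac{1}{150}$ ($u = \frac{1}{2 \left(-75\right)} = \frac{1}{2} \left(- \frac{1}{75}\right) = - \frac{1}{150} \approx -0.0066667$)
$V{\left(g,T \right)} = -4 + g$
$\frac{u - 17609}{17291 + V{\left(109,69 \right)}} = \frac{- \frac{1}{150} - 17609}{17291 + \left(-4 + 109\right)} = - \frac{2641351}{150 \left(17291 + 105\right)} = - \frac{2641351}{150 \cdot 17396} = \left(- \frac{2641351}{150}\right) \frac{1}{17396} = - \frac{2641351}{2609400}$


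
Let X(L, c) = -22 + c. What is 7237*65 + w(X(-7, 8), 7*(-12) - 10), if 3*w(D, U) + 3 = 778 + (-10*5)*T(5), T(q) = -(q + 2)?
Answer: 470780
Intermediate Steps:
T(q) = -2 - q (T(q) = -(2 + q) = -2 - q)
w(D, U) = 375 (w(D, U) = -1 + (778 + (-10*5)*(-2 - 1*5))/3 = -1 + (778 - 50*(-2 - 5))/3 = -1 + (778 - 50*(-7))/3 = -1 + (778 + 350)/3 = -1 + (⅓)*1128 = -1 + 376 = 375)
7237*65 + w(X(-7, 8), 7*(-12) - 10) = 7237*65 + 375 = 470405 + 375 = 470780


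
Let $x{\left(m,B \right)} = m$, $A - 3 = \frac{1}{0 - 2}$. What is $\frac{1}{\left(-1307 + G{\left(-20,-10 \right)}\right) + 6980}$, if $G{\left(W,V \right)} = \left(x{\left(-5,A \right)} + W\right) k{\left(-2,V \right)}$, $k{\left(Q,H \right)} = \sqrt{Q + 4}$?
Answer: $\frac{5673}{32181679} + \frac{25 \sqrt{2}}{32181679} \approx 0.00017738$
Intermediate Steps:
$A = \frac{5}{2}$ ($A = 3 + \frac{1}{0 - 2} = 3 + \frac{1}{-2} = 3 - \frac{1}{2} = \frac{5}{2} \approx 2.5$)
$k{\left(Q,H \right)} = \sqrt{4 + Q}$
$G{\left(W,V \right)} = \sqrt{2} \left(-5 + W\right)$ ($G{\left(W,V \right)} = \left(-5 + W\right) \sqrt{4 - 2} = \left(-5 + W\right) \sqrt{2} = \sqrt{2} \left(-5 + W\right)$)
$\frac{1}{\left(-1307 + G{\left(-20,-10 \right)}\right) + 6980} = \frac{1}{\left(-1307 + \sqrt{2} \left(-5 - 20\right)\right) + 6980} = \frac{1}{\left(-1307 + \sqrt{2} \left(-25\right)\right) + 6980} = \frac{1}{\left(-1307 - 25 \sqrt{2}\right) + 6980} = \frac{1}{5673 - 25 \sqrt{2}}$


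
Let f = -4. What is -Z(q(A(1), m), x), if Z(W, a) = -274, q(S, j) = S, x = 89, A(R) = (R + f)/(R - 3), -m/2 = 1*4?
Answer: 274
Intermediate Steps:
m = -8 (m = -2*4 = -8)
A(R) = (-4 + R)/(-3 + R) (A(R) = (R - 4)/(R - 3) = (-4 + R)/(-3 + R))
-Z(q(A(1), m), x) = -1*(-274) = 274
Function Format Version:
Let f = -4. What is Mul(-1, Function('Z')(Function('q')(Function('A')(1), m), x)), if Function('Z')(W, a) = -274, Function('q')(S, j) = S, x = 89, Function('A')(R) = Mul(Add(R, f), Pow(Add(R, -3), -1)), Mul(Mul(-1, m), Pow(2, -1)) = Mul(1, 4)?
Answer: 274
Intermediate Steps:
m = -8 (m = Mul(-2, Mul(1, 4)) = Mul(-2, 4) = -8)
Function('A')(R) = Mul(Pow(Add(-3, R), -1), Add(-4, R)) (Function('A')(R) = Mul(Add(R, -4), Pow(Add(R, -3), -1)) = Mul(Add(-4, R), Pow(Add(-3, R), -1)) = Mul(Pow(Add(-3, R), -1), Add(-4, R)))
Mul(-1, Function('Z')(Function('q')(Function('A')(1), m), x)) = Mul(-1, -274) = 274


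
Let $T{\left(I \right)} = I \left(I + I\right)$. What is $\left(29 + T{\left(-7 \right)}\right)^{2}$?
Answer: $16129$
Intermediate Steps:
$T{\left(I \right)} = 2 I^{2}$ ($T{\left(I \right)} = I 2 I = 2 I^{2}$)
$\left(29 + T{\left(-7 \right)}\right)^{2} = \left(29 + 2 \left(-7\right)^{2}\right)^{2} = \left(29 + 2 \cdot 49\right)^{2} = \left(29 + 98\right)^{2} = 127^{2} = 16129$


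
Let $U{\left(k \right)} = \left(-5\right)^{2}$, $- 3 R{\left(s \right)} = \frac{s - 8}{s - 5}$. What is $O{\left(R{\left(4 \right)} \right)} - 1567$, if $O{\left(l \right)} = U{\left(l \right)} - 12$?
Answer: $-1554$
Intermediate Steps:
$R{\left(s \right)} = - \frac{-8 + s}{3 \left(-5 + s\right)}$ ($R{\left(s \right)} = - \frac{\left(s - 8\right) \frac{1}{s - 5}}{3} = - \frac{\left(-8 + s\right) \frac{1}{-5 + s}}{3} = - \frac{\frac{1}{-5 + s} \left(-8 + s\right)}{3} = - \frac{-8 + s}{3 \left(-5 + s\right)}$)
$U{\left(k \right)} = 25$
$O{\left(l \right)} = 13$ ($O{\left(l \right)} = 25 - 12 = 13$)
$O{\left(R{\left(4 \right)} \right)} - 1567 = 13 - 1567 = -1554$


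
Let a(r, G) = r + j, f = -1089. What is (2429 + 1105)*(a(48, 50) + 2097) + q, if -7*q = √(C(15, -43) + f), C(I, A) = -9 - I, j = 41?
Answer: 7725324 - I*√1113/7 ≈ 7.7253e+6 - 4.766*I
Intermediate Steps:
a(r, G) = 41 + r (a(r, G) = r + 41 = 41 + r)
q = -I*√1113/7 (q = -√((-9 - 1*15) - 1089)/7 = -√((-9 - 15) - 1089)/7 = -√(-24 - 1089)/7 = -I*√1113/7 ≈ -4.766*I)
(2429 + 1105)*(a(48, 50) + 2097) + q = (2429 + 1105)*((41 + 48) + 2097) - I*√1113/7 = 3534*(89 + 2097) - I*√1113/7 = 3534*2186 - I*√1113/7 = 7725324 - I*√1113/7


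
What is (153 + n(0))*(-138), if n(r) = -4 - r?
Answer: -20562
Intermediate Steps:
(153 + n(0))*(-138) = (153 + (-4 - 1*0))*(-138) = (153 + (-4 + 0))*(-138) = (153 - 4)*(-138) = 149*(-138) = -20562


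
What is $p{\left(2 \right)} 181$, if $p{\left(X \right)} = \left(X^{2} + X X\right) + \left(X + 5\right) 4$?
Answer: $6516$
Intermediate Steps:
$p{\left(X \right)} = 20 + 2 X^{2} + 4 X$ ($p{\left(X \right)} = \left(X^{2} + X^{2}\right) + \left(5 + X\right) 4 = 2 X^{2} + \left(20 + 4 X\right) = 20 + 2 X^{2} + 4 X$)
$p{\left(2 \right)} 181 = \left(20 + 2 \cdot 2^{2} + 4 \cdot 2\right) 181 = \left(20 + 2 \cdot 4 + 8\right) 181 = \left(20 + 8 + 8\right) 181 = 36 \cdot 181 = 6516$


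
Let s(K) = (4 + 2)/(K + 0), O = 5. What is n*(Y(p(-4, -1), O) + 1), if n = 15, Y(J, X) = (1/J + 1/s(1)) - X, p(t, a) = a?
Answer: -145/2 ≈ -72.500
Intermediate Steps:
s(K) = 6/K
Y(J, X) = ⅙ + 1/J - X (Y(J, X) = (1/J + 1/(6/1)) - X = (1/J + 1/(6*1)) - X = (1/J + 1/6) - X = (1/J + 1*(⅙)) - X = (1/J + ⅙) - X = (⅙ + 1/J) - X = ⅙ + 1/J - X)
n*(Y(p(-4, -1), O) + 1) = 15*((⅙ + 1/(-1) - 1*5) + 1) = 15*((⅙ - 1 - 5) + 1) = 15*(-35/6 + 1) = 15*(-29/6) = -145/2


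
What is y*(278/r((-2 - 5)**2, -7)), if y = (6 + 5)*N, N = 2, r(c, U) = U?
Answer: -6116/7 ≈ -873.71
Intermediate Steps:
y = 22 (y = (6 + 5)*2 = 11*2 = 22)
y*(278/r((-2 - 5)**2, -7)) = 22*(278/(-7)) = 22*(278*(-1/7)) = 22*(-278/7) = -6116/7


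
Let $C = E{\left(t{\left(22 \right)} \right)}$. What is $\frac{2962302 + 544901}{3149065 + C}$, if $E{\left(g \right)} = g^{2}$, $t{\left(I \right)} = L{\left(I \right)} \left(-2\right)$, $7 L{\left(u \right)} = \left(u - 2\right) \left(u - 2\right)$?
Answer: $\frac{171852947}{154944185} \approx 1.1091$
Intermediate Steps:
$L{\left(u \right)} = \frac{\left(-2 + u\right)^{2}}{7}$ ($L{\left(u \right)} = \frac{\left(u - 2\right) \left(u - 2\right)}{7} = \frac{\left(-2 + u\right) \left(-2 + u\right)}{7} = \frac{\left(-2 + u\right)^{2}}{7}$)
$t{\left(I \right)} = - \frac{2 \left(-2 + I\right)^{2}}{7}$ ($t{\left(I \right)} = \frac{\left(-2 + I\right)^{2}}{7} \left(-2\right) = - \frac{2 \left(-2 + I\right)^{2}}{7}$)
$C = \frac{640000}{49}$ ($C = \left(- \frac{2 \left(-2 + 22\right)^{2}}{7}\right)^{2} = \left(- \frac{2 \cdot 20^{2}}{7}\right)^{2} = \left(\left(- \frac{2}{7}\right) 400\right)^{2} = \left(- \frac{800}{7}\right)^{2} = \frac{640000}{49} \approx 13061.0$)
$\frac{2962302 + 544901}{3149065 + C} = \frac{2962302 + 544901}{3149065 + \frac{640000}{49}} = \frac{3507203}{\frac{154944185}{49}} = 3507203 \cdot \frac{49}{154944185} = \frac{171852947}{154944185}$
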